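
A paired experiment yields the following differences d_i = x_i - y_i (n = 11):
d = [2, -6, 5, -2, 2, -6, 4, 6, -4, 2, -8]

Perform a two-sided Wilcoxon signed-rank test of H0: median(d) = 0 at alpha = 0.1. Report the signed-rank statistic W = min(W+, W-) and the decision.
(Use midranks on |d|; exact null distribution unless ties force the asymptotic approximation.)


Step 1: Drop any zero differences (none here) and take |d_i|.
|d| = [2, 6, 5, 2, 2, 6, 4, 6, 4, 2, 8]
Step 2: Midrank |d_i| (ties get averaged ranks).
ranks: |2|->2.5, |6|->9, |5|->7, |2|->2.5, |2|->2.5, |6|->9, |4|->5.5, |6|->9, |4|->5.5, |2|->2.5, |8|->11
Step 3: Attach original signs; sum ranks with positive sign and with negative sign.
W+ = 2.5 + 7 + 2.5 + 5.5 + 9 + 2.5 = 29
W- = 9 + 2.5 + 9 + 5.5 + 11 = 37
(Check: W+ + W- = 66 should equal n(n+1)/2 = 66.)
Step 4: Test statistic W = min(W+, W-) = 29.
Step 5: Ties in |d|, so use the tie-corrected normal approximation.
        E[W] = n(n+1)/4 = 11*12/4 = 33.
        Tie groups: |d|=2 (t=4), |d|=4 (t=2), |d|=6 (t=3); sum(t^3 - t) = 90.
        Var[W] = n(n+1)(2n+1)/24 - sum(t^3-t)/48 = 3036/24 - 90/48 = 124.625.
        z = (W - E[W]) / sqrt(Var[W]) = (29 - 33) / 11.1636 = -0.3583.
        Two-sided p = 2*Phi(z) = 0.720112.
Step 6: alpha = 0.1. fail to reject H0.

W+ = 29, W- = 37, W = min = 29, p = 0.720112, fail to reject H0.


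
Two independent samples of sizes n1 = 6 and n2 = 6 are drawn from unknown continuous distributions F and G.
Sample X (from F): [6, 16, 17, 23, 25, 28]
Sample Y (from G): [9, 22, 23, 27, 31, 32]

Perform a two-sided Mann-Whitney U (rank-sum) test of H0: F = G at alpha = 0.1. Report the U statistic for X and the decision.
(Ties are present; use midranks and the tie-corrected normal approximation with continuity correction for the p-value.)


Step 1: Combine and sort all 12 observations; assign midranks.
sorted (value, group): (6,X), (9,Y), (16,X), (17,X), (22,Y), (23,X), (23,Y), (25,X), (27,Y), (28,X), (31,Y), (32,Y)
ranks: 6->1, 9->2, 16->3, 17->4, 22->5, 23->6.5, 23->6.5, 25->8, 27->9, 28->10, 31->11, 32->12
Step 2: Rank sum for X: R1 = 1 + 3 + 4 + 6.5 + 8 + 10 = 32.5.
Step 3: U_X = R1 - n1(n1+1)/2 = 32.5 - 6*7/2 = 32.5 - 21 = 11.5.
       U_Y = n1*n2 - U_X = 36 - 11.5 = 24.5.
Step 4: Ties are present, so use the tie-corrected normal approximation (with continuity correction) for the p-value.
Step 5: p-value = 0.335822; compare to alpha = 0.1. fail to reject H0.

U_X = 11.5, p = 0.335822, fail to reject H0 at alpha = 0.1.


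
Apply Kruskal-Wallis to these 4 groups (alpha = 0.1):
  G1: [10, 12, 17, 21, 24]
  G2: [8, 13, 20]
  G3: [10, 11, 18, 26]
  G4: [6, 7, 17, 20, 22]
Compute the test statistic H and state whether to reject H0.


Step 1: Combine all N = 17 observations and assign midranks.
sorted (value, group, rank): (6,G4,1), (7,G4,2), (8,G2,3), (10,G1,4.5), (10,G3,4.5), (11,G3,6), (12,G1,7), (13,G2,8), (17,G1,9.5), (17,G4,9.5), (18,G3,11), (20,G2,12.5), (20,G4,12.5), (21,G1,14), (22,G4,15), (24,G1,16), (26,G3,17)
Step 2: Sum ranks within each group.
R_1 = 51 (n_1 = 5)
R_2 = 23.5 (n_2 = 3)
R_3 = 38.5 (n_3 = 4)
R_4 = 40 (n_4 = 5)
Step 3: H = 12/(N(N+1)) * sum(R_i^2/n_i) - 3(N+1)
     = 12/(17*18) * (51^2/5 + 23.5^2/3 + 38.5^2/4 + 40^2/5) - 3*18
     = 0.039216 * 1394.85 - 54
     = 0.699837.
Step 4: Ties present; correction factor C = 1 - 18/(17^3 - 17) = 0.996324. Corrected H = 0.699837 / 0.996324 = 0.702419.
Step 5: Under H0, H ~ chi^2(3); p-value = 0.872635.
Step 6: alpha = 0.1. fail to reject H0.

H = 0.7024, df = 3, p = 0.872635, fail to reject H0.


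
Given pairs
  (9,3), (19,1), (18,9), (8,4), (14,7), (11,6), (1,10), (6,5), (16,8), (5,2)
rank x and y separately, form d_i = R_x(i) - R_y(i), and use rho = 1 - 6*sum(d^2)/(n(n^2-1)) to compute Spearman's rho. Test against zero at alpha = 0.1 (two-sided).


Step 1: Rank x and y separately (midranks; no ties here).
rank(x): 9->5, 19->10, 18->9, 8->4, 14->7, 11->6, 1->1, 6->3, 16->8, 5->2
rank(y): 3->3, 1->1, 9->9, 4->4, 7->7, 6->6, 10->10, 5->5, 8->8, 2->2
Step 2: d_i = R_x(i) - R_y(i); compute d_i^2.
  (5-3)^2=4, (10-1)^2=81, (9-9)^2=0, (4-4)^2=0, (7-7)^2=0, (6-6)^2=0, (1-10)^2=81, (3-5)^2=4, (8-8)^2=0, (2-2)^2=0
sum(d^2) = 170.
Step 3: rho = 1 - 6*170 / (10*(10^2 - 1)) = 1 - 1020/990 = -0.030303.
Step 4: Under H0, t = rho * sqrt((n-2)/(1-rho^2)) = -0.0857 ~ t(8).
Step 5: Two-sided p-value from the t-distribution with 8 df = 0.933773.
Step 6: alpha = 0.1. fail to reject H0.

rho = -0.0303, p = 0.933773, fail to reject H0 at alpha = 0.1.


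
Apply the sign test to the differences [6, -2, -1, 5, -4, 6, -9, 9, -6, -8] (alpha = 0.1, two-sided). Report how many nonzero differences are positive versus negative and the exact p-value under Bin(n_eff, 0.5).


Step 1: Discard zero differences. Original n = 10; n_eff = number of nonzero differences = 10.
Nonzero differences (with sign): +6, -2, -1, +5, -4, +6, -9, +9, -6, -8
Step 2: Count signs: positive = 4, negative = 6.
Step 3: Under H0: P(positive) = 0.5, so the number of positives S ~ Bin(10, 0.5).
Step 4: Two-sided exact p-value = sum of Bin(10,0.5) probabilities at or below the observed probability = 0.753906.
Step 5: alpha = 0.1. fail to reject H0.

n_eff = 10, pos = 4, neg = 6, p = 0.753906, fail to reject H0.


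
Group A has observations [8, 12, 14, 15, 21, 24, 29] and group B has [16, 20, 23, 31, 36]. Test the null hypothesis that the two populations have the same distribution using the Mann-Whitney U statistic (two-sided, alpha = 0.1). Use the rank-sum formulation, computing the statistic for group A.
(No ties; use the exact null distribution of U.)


Step 1: Combine and sort all 12 observations; assign midranks.
sorted (value, group): (8,X), (12,X), (14,X), (15,X), (16,Y), (20,Y), (21,X), (23,Y), (24,X), (29,X), (31,Y), (36,Y)
ranks: 8->1, 12->2, 14->3, 15->4, 16->5, 20->6, 21->7, 23->8, 24->9, 29->10, 31->11, 36->12
Step 2: Rank sum for X: R1 = 1 + 2 + 3 + 4 + 7 + 9 + 10 = 36.
Step 3: U_X = R1 - n1(n1+1)/2 = 36 - 7*8/2 = 36 - 28 = 8.
       U_Y = n1*n2 - U_X = 35 - 8 = 27.
Step 4: No ties, so the exact null distribution of U (based on enumerating the C(12,7) = 792 equally likely rank assignments) gives the two-sided p-value.
Step 5: p-value = 0.148990; compare to alpha = 0.1. fail to reject H0.

U_X = 8, p = 0.148990, fail to reject H0 at alpha = 0.1.


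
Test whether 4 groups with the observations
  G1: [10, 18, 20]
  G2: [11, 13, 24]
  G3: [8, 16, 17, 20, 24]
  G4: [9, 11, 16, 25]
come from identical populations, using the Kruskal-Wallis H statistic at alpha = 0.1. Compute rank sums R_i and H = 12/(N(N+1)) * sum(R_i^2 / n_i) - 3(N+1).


Step 1: Combine all N = 15 observations and assign midranks.
sorted (value, group, rank): (8,G3,1), (9,G4,2), (10,G1,3), (11,G2,4.5), (11,G4,4.5), (13,G2,6), (16,G3,7.5), (16,G4,7.5), (17,G3,9), (18,G1,10), (20,G1,11.5), (20,G3,11.5), (24,G2,13.5), (24,G3,13.5), (25,G4,15)
Step 2: Sum ranks within each group.
R_1 = 24.5 (n_1 = 3)
R_2 = 24 (n_2 = 3)
R_3 = 42.5 (n_3 = 5)
R_4 = 29 (n_4 = 4)
Step 3: H = 12/(N(N+1)) * sum(R_i^2/n_i) - 3(N+1)
     = 12/(15*16) * (24.5^2/3 + 24^2/3 + 42.5^2/5 + 29^2/4) - 3*16
     = 0.050000 * 963.583 - 48
     = 0.179167.
Step 4: Ties present; correction factor C = 1 - 24/(15^3 - 15) = 0.992857. Corrected H = 0.179167 / 0.992857 = 0.180456.
Step 5: Under H0, H ~ chi^2(3); p-value = 0.980681.
Step 6: alpha = 0.1. fail to reject H0.

H = 0.1805, df = 3, p = 0.980681, fail to reject H0.


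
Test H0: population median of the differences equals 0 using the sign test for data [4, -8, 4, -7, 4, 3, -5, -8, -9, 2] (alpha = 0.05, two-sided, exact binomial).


Step 1: Discard zero differences. Original n = 10; n_eff = number of nonzero differences = 10.
Nonzero differences (with sign): +4, -8, +4, -7, +4, +3, -5, -8, -9, +2
Step 2: Count signs: positive = 5, negative = 5.
Step 3: Under H0: P(positive) = 0.5, so the number of positives S ~ Bin(10, 0.5).
Step 4: Two-sided exact p-value = sum of Bin(10,0.5) probabilities at or below the observed probability = 1.000000.
Step 5: alpha = 0.05. fail to reject H0.

n_eff = 10, pos = 5, neg = 5, p = 1.000000, fail to reject H0.


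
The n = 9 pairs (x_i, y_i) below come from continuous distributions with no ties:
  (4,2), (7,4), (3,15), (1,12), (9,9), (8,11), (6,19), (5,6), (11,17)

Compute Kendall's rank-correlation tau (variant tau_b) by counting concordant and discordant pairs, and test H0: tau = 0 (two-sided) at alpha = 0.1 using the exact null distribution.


Step 1: Enumerate the 36 unordered pairs (i,j) with i<j and classify each by sign(x_j-x_i) * sign(y_j-y_i).
  (1,2):dx=+3,dy=+2->C; (1,3):dx=-1,dy=+13->D; (1,4):dx=-3,dy=+10->D; (1,5):dx=+5,dy=+7->C
  (1,6):dx=+4,dy=+9->C; (1,7):dx=+2,dy=+17->C; (1,8):dx=+1,dy=+4->C; (1,9):dx=+7,dy=+15->C
  (2,3):dx=-4,dy=+11->D; (2,4):dx=-6,dy=+8->D; (2,5):dx=+2,dy=+5->C; (2,6):dx=+1,dy=+7->C
  (2,7):dx=-1,dy=+15->D; (2,8):dx=-2,dy=+2->D; (2,9):dx=+4,dy=+13->C; (3,4):dx=-2,dy=-3->C
  (3,5):dx=+6,dy=-6->D; (3,6):dx=+5,dy=-4->D; (3,7):dx=+3,dy=+4->C; (3,8):dx=+2,dy=-9->D
  (3,9):dx=+8,dy=+2->C; (4,5):dx=+8,dy=-3->D; (4,6):dx=+7,dy=-1->D; (4,7):dx=+5,dy=+7->C
  (4,8):dx=+4,dy=-6->D; (4,9):dx=+10,dy=+5->C; (5,6):dx=-1,dy=+2->D; (5,7):dx=-3,dy=+10->D
  (5,8):dx=-4,dy=-3->C; (5,9):dx=+2,dy=+8->C; (6,7):dx=-2,dy=+8->D; (6,8):dx=-3,dy=-5->C
  (6,9):dx=+3,dy=+6->C; (7,8):dx=-1,dy=-13->C; (7,9):dx=+5,dy=-2->D; (8,9):dx=+6,dy=+11->C
Step 2: C = 20, D = 16, total pairs = 36.
Step 3: tau = (C - D)/(n(n-1)/2) = (20 - 16)/36 = 0.111111.
Step 4: Exact two-sided p-value (enumerate n! = 362880 permutations of y under H0): p = 0.761414.
Step 5: alpha = 0.1. fail to reject H0.

tau_b = 0.1111 (C=20, D=16), p = 0.761414, fail to reject H0.


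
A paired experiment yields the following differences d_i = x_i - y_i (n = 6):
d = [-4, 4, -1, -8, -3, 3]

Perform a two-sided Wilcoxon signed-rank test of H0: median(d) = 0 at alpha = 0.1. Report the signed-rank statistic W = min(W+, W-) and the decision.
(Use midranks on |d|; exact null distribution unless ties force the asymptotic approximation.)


Step 1: Drop any zero differences (none here) and take |d_i|.
|d| = [4, 4, 1, 8, 3, 3]
Step 2: Midrank |d_i| (ties get averaged ranks).
ranks: |4|->4.5, |4|->4.5, |1|->1, |8|->6, |3|->2.5, |3|->2.5
Step 3: Attach original signs; sum ranks with positive sign and with negative sign.
W+ = 4.5 + 2.5 = 7
W- = 4.5 + 1 + 6 + 2.5 = 14
(Check: W+ + W- = 21 should equal n(n+1)/2 = 21.)
Step 4: Test statistic W = min(W+, W-) = 7.
Step 5: Ties in |d|, so use the tie-corrected normal approximation.
        E[W] = n(n+1)/4 = 6*7/4 = 10.5.
        Tie groups: |d|=3 (t=2), |d|=4 (t=2); sum(t^3 - t) = 12.
        Var[W] = n(n+1)(2n+1)/24 - sum(t^3-t)/48 = 546/24 - 12/48 = 22.5.
        z = (W - E[W]) / sqrt(Var[W]) = (7 - 10.5) / 4.7434 = -0.7379.
        Two-sided p = 2*Phi(z) = 0.460597.
Step 6: alpha = 0.1. fail to reject H0.

W+ = 7, W- = 14, W = min = 7, p = 0.460597, fail to reject H0.


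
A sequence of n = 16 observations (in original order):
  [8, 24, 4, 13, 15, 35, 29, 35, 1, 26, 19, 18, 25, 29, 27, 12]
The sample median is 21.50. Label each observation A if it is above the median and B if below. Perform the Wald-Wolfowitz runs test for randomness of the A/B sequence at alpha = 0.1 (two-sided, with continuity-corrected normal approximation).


Step 1: Compute median = 21.50; label A = above, B = below.
Labels in order: BABBBAAABABBAAAB  (n_A = 8, n_B = 8)
Step 2: Count runs R = 9.
Step 3: Under H0 (random ordering), E[R] = 2*n_A*n_B/(n_A+n_B) + 1 = 2*8*8/16 + 1 = 9.0000.
        Var[R] = 2*n_A*n_B*(2*n_A*n_B - n_A - n_B) / ((n_A+n_B)^2 * (n_A+n_B-1)) = 14336/3840 = 3.7333.
        SD[R] = 1.9322.
Step 4: R = E[R], so z = 0 with no continuity correction.
Step 5: Two-sided p-value via normal approximation = 2*(1 - Phi(|z|)) = 1.000000.
Step 6: alpha = 0.1. fail to reject H0.

R = 9, z = 0.0000, p = 1.000000, fail to reject H0.


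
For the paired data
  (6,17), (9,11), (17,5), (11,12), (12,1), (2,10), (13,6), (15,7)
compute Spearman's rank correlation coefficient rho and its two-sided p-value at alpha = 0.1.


Step 1: Rank x and y separately (midranks; no ties here).
rank(x): 6->2, 9->3, 17->8, 11->4, 12->5, 2->1, 13->6, 15->7
rank(y): 17->8, 11->6, 5->2, 12->7, 1->1, 10->5, 6->3, 7->4
Step 2: d_i = R_x(i) - R_y(i); compute d_i^2.
  (2-8)^2=36, (3-6)^2=9, (8-2)^2=36, (4-7)^2=9, (5-1)^2=16, (1-5)^2=16, (6-3)^2=9, (7-4)^2=9
sum(d^2) = 140.
Step 3: rho = 1 - 6*140 / (8*(8^2 - 1)) = 1 - 840/504 = -0.666667.
Step 4: Under H0, t = rho * sqrt((n-2)/(1-rho^2)) = -2.1909 ~ t(6).
Step 5: Two-sided p-value from the t-distribution with 6 df = 0.070988.
Step 6: alpha = 0.1. reject H0.

rho = -0.6667, p = 0.070988, reject H0 at alpha = 0.1.


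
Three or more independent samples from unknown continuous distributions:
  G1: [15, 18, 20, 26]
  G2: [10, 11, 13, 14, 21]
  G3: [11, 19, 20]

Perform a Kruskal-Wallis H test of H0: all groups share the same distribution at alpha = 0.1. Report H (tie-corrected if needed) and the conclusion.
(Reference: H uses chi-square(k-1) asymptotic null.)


Step 1: Combine all N = 12 observations and assign midranks.
sorted (value, group, rank): (10,G2,1), (11,G2,2.5), (11,G3,2.5), (13,G2,4), (14,G2,5), (15,G1,6), (18,G1,7), (19,G3,8), (20,G1,9.5), (20,G3,9.5), (21,G2,11), (26,G1,12)
Step 2: Sum ranks within each group.
R_1 = 34.5 (n_1 = 4)
R_2 = 23.5 (n_2 = 5)
R_3 = 20 (n_3 = 3)
Step 3: H = 12/(N(N+1)) * sum(R_i^2/n_i) - 3(N+1)
     = 12/(12*13) * (34.5^2/4 + 23.5^2/5 + 20^2/3) - 3*13
     = 0.076923 * 541.346 - 39
     = 2.641987.
Step 4: Ties present; correction factor C = 1 - 12/(12^3 - 12) = 0.993007. Corrected H = 2.641987 / 0.993007 = 2.660593.
Step 5: Under H0, H ~ chi^2(2); p-value = 0.264399.
Step 6: alpha = 0.1. fail to reject H0.

H = 2.6606, df = 2, p = 0.264399, fail to reject H0.


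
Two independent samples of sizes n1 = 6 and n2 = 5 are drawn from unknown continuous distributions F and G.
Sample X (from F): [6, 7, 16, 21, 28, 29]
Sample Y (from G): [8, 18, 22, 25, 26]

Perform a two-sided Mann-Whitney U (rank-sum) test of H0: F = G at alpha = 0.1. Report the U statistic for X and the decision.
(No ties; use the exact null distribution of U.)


Step 1: Combine and sort all 11 observations; assign midranks.
sorted (value, group): (6,X), (7,X), (8,Y), (16,X), (18,Y), (21,X), (22,Y), (25,Y), (26,Y), (28,X), (29,X)
ranks: 6->1, 7->2, 8->3, 16->4, 18->5, 21->6, 22->7, 25->8, 26->9, 28->10, 29->11
Step 2: Rank sum for X: R1 = 1 + 2 + 4 + 6 + 10 + 11 = 34.
Step 3: U_X = R1 - n1(n1+1)/2 = 34 - 6*7/2 = 34 - 21 = 13.
       U_Y = n1*n2 - U_X = 30 - 13 = 17.
Step 4: No ties, so the exact null distribution of U (based on enumerating the C(11,6) = 462 equally likely rank assignments) gives the two-sided p-value.
Step 5: p-value = 0.792208; compare to alpha = 0.1. fail to reject H0.

U_X = 13, p = 0.792208, fail to reject H0 at alpha = 0.1.


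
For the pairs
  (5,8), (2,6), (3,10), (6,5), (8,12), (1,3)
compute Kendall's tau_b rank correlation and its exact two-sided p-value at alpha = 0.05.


Step 1: Enumerate the 15 unordered pairs (i,j) with i<j and classify each by sign(x_j-x_i) * sign(y_j-y_i).
  (1,2):dx=-3,dy=-2->C; (1,3):dx=-2,dy=+2->D; (1,4):dx=+1,dy=-3->D; (1,5):dx=+3,dy=+4->C
  (1,6):dx=-4,dy=-5->C; (2,3):dx=+1,dy=+4->C; (2,4):dx=+4,dy=-1->D; (2,5):dx=+6,dy=+6->C
  (2,6):dx=-1,dy=-3->C; (3,4):dx=+3,dy=-5->D; (3,5):dx=+5,dy=+2->C; (3,6):dx=-2,dy=-7->C
  (4,5):dx=+2,dy=+7->C; (4,6):dx=-5,dy=-2->C; (5,6):dx=-7,dy=-9->C
Step 2: C = 11, D = 4, total pairs = 15.
Step 3: tau = (C - D)/(n(n-1)/2) = (11 - 4)/15 = 0.466667.
Step 4: Exact two-sided p-value (enumerate n! = 720 permutations of y under H0): p = 0.272222.
Step 5: alpha = 0.05. fail to reject H0.

tau_b = 0.4667 (C=11, D=4), p = 0.272222, fail to reject H0.


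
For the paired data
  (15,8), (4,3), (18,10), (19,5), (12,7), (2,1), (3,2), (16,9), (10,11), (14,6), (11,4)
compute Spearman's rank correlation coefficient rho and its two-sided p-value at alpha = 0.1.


Step 1: Rank x and y separately (midranks; no ties here).
rank(x): 15->8, 4->3, 18->10, 19->11, 12->6, 2->1, 3->2, 16->9, 10->4, 14->7, 11->5
rank(y): 8->8, 3->3, 10->10, 5->5, 7->7, 1->1, 2->2, 9->9, 11->11, 6->6, 4->4
Step 2: d_i = R_x(i) - R_y(i); compute d_i^2.
  (8-8)^2=0, (3-3)^2=0, (10-10)^2=0, (11-5)^2=36, (6-7)^2=1, (1-1)^2=0, (2-2)^2=0, (9-9)^2=0, (4-11)^2=49, (7-6)^2=1, (5-4)^2=1
sum(d^2) = 88.
Step 3: rho = 1 - 6*88 / (11*(11^2 - 1)) = 1 - 528/1320 = 0.600000.
Step 4: Under H0, t = rho * sqrt((n-2)/(1-rho^2)) = 2.2500 ~ t(9).
Step 5: Two-sided p-value from the t-distribution with 9 df = 0.051003.
Step 6: alpha = 0.1. reject H0.

rho = 0.6000, p = 0.051003, reject H0 at alpha = 0.1.


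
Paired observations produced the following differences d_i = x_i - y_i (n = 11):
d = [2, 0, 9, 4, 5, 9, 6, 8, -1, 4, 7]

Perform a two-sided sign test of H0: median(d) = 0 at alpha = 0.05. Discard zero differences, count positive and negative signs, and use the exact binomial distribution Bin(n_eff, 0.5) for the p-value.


Step 1: Discard zero differences. Original n = 11; n_eff = number of nonzero differences = 10.
Nonzero differences (with sign): +2, +9, +4, +5, +9, +6, +8, -1, +4, +7
Step 2: Count signs: positive = 9, negative = 1.
Step 3: Under H0: P(positive) = 0.5, so the number of positives S ~ Bin(10, 0.5).
Step 4: Two-sided exact p-value = sum of Bin(10,0.5) probabilities at or below the observed probability = 0.021484.
Step 5: alpha = 0.05. reject H0.

n_eff = 10, pos = 9, neg = 1, p = 0.021484, reject H0.


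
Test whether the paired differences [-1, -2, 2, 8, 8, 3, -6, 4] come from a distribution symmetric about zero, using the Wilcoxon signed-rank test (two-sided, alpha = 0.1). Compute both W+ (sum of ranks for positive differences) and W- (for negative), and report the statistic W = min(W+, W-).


Step 1: Drop any zero differences (none here) and take |d_i|.
|d| = [1, 2, 2, 8, 8, 3, 6, 4]
Step 2: Midrank |d_i| (ties get averaged ranks).
ranks: |1|->1, |2|->2.5, |2|->2.5, |8|->7.5, |8|->7.5, |3|->4, |6|->6, |4|->5
Step 3: Attach original signs; sum ranks with positive sign and with negative sign.
W+ = 2.5 + 7.5 + 7.5 + 4 + 5 = 26.5
W- = 1 + 2.5 + 6 = 9.5
(Check: W+ + W- = 36 should equal n(n+1)/2 = 36.)
Step 4: Test statistic W = min(W+, W-) = 9.5.
Step 5: Ties in |d|, so use the tie-corrected normal approximation.
        E[W] = n(n+1)/4 = 8*9/4 = 18.
        Tie groups: |d|=2 (t=2), |d|=8 (t=2); sum(t^3 - t) = 12.
        Var[W] = n(n+1)(2n+1)/24 - sum(t^3-t)/48 = 1224/24 - 12/48 = 50.75.
        z = (W - E[W]) / sqrt(Var[W]) = (9.5 - 18) / 7.1239 = -1.1932.
        Two-sided p = 2*Phi(z) = 0.232804.
Step 6: alpha = 0.1. fail to reject H0.

W+ = 26.5, W- = 9.5, W = min = 9.5, p = 0.232804, fail to reject H0.


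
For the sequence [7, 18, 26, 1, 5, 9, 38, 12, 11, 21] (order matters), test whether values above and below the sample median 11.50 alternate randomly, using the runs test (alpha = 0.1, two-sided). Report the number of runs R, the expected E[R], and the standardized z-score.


Step 1: Compute median = 11.50; label A = above, B = below.
Labels in order: BAABBBAABA  (n_A = 5, n_B = 5)
Step 2: Count runs R = 6.
Step 3: Under H0 (random ordering), E[R] = 2*n_A*n_B/(n_A+n_B) + 1 = 2*5*5/10 + 1 = 6.0000.
        Var[R] = 2*n_A*n_B*(2*n_A*n_B - n_A - n_B) / ((n_A+n_B)^2 * (n_A+n_B-1)) = 2000/900 = 2.2222.
        SD[R] = 1.4907.
Step 4: R = E[R], so z = 0 with no continuity correction.
Step 5: Two-sided p-value via normal approximation = 2*(1 - Phi(|z|)) = 1.000000.
Step 6: alpha = 0.1. fail to reject H0.

R = 6, z = 0.0000, p = 1.000000, fail to reject H0.


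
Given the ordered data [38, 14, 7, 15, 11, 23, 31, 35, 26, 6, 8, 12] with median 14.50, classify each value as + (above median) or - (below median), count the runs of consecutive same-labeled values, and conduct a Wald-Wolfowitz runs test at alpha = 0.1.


Step 1: Compute median = 14.50; label A = above, B = below.
Labels in order: ABBABAAAABBB  (n_A = 6, n_B = 6)
Step 2: Count runs R = 6.
Step 3: Under H0 (random ordering), E[R] = 2*n_A*n_B/(n_A+n_B) + 1 = 2*6*6/12 + 1 = 7.0000.
        Var[R] = 2*n_A*n_B*(2*n_A*n_B - n_A - n_B) / ((n_A+n_B)^2 * (n_A+n_B-1)) = 4320/1584 = 2.7273.
        SD[R] = 1.6514.
Step 4: Continuity-corrected z = (R + 0.5 - E[R]) / SD[R] = (6 + 0.5 - 7.0000) / 1.6514 = -0.3028.
Step 5: Two-sided p-value via normal approximation = 2*(1 - Phi(|z|)) = 0.762069.
Step 6: alpha = 0.1. fail to reject H0.

R = 6, z = -0.3028, p = 0.762069, fail to reject H0.


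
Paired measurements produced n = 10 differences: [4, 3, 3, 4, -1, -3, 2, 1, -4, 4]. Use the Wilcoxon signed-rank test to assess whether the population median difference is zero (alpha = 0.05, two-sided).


Step 1: Drop any zero differences (none here) and take |d_i|.
|d| = [4, 3, 3, 4, 1, 3, 2, 1, 4, 4]
Step 2: Midrank |d_i| (ties get averaged ranks).
ranks: |4|->8.5, |3|->5, |3|->5, |4|->8.5, |1|->1.5, |3|->5, |2|->3, |1|->1.5, |4|->8.5, |4|->8.5
Step 3: Attach original signs; sum ranks with positive sign and with negative sign.
W+ = 8.5 + 5 + 5 + 8.5 + 3 + 1.5 + 8.5 = 40
W- = 1.5 + 5 + 8.5 = 15
(Check: W+ + W- = 55 should equal n(n+1)/2 = 55.)
Step 4: Test statistic W = min(W+, W-) = 15.
Step 5: Ties in |d|, so use the tie-corrected normal approximation.
        E[W] = n(n+1)/4 = 10*11/4 = 27.5.
        Tie groups: |d|=1 (t=2), |d|=3 (t=3), |d|=4 (t=4); sum(t^3 - t) = 90.
        Var[W] = n(n+1)(2n+1)/24 - sum(t^3-t)/48 = 2310/24 - 90/48 = 94.375.
        z = (W - E[W]) / sqrt(Var[W]) = (15 - 27.5) / 9.7147 = -1.2867.
        Two-sided p = 2*Phi(z) = 0.198195.
Step 6: alpha = 0.05. fail to reject H0.

W+ = 40, W- = 15, W = min = 15, p = 0.198195, fail to reject H0.


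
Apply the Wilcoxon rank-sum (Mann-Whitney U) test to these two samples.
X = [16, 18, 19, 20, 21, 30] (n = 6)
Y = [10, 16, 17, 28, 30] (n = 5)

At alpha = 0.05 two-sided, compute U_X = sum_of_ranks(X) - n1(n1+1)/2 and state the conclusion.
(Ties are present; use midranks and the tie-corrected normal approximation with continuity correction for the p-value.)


Step 1: Combine and sort all 11 observations; assign midranks.
sorted (value, group): (10,Y), (16,X), (16,Y), (17,Y), (18,X), (19,X), (20,X), (21,X), (28,Y), (30,X), (30,Y)
ranks: 10->1, 16->2.5, 16->2.5, 17->4, 18->5, 19->6, 20->7, 21->8, 28->9, 30->10.5, 30->10.5
Step 2: Rank sum for X: R1 = 2.5 + 5 + 6 + 7 + 8 + 10.5 = 39.
Step 3: U_X = R1 - n1(n1+1)/2 = 39 - 6*7/2 = 39 - 21 = 18.
       U_Y = n1*n2 - U_X = 30 - 18 = 12.
Step 4: Ties are present, so use the tie-corrected normal approximation (with continuity correction) for the p-value.
Step 5: p-value = 0.646576; compare to alpha = 0.05. fail to reject H0.

U_X = 18, p = 0.646576, fail to reject H0 at alpha = 0.05.


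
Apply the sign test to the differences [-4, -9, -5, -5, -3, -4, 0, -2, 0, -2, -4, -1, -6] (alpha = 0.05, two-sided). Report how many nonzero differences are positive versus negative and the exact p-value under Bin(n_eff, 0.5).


Step 1: Discard zero differences. Original n = 13; n_eff = number of nonzero differences = 11.
Nonzero differences (with sign): -4, -9, -5, -5, -3, -4, -2, -2, -4, -1, -6
Step 2: Count signs: positive = 0, negative = 11.
Step 3: Under H0: P(positive) = 0.5, so the number of positives S ~ Bin(11, 0.5).
Step 4: Two-sided exact p-value = sum of Bin(11,0.5) probabilities at or below the observed probability = 0.000977.
Step 5: alpha = 0.05. reject H0.

n_eff = 11, pos = 0, neg = 11, p = 0.000977, reject H0.


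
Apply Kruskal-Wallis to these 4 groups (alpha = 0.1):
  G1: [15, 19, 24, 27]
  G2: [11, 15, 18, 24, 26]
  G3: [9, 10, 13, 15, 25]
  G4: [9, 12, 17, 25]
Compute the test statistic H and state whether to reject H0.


Step 1: Combine all N = 18 observations and assign midranks.
sorted (value, group, rank): (9,G3,1.5), (9,G4,1.5), (10,G3,3), (11,G2,4), (12,G4,5), (13,G3,6), (15,G1,8), (15,G2,8), (15,G3,8), (17,G4,10), (18,G2,11), (19,G1,12), (24,G1,13.5), (24,G2,13.5), (25,G3,15.5), (25,G4,15.5), (26,G2,17), (27,G1,18)
Step 2: Sum ranks within each group.
R_1 = 51.5 (n_1 = 4)
R_2 = 53.5 (n_2 = 5)
R_3 = 34 (n_3 = 5)
R_4 = 32 (n_4 = 4)
Step 3: H = 12/(N(N+1)) * sum(R_i^2/n_i) - 3(N+1)
     = 12/(18*19) * (51.5^2/4 + 53.5^2/5 + 34^2/5 + 32^2/4) - 3*19
     = 0.035088 * 1722.71 - 57
     = 3.446053.
Step 4: Ties present; correction factor C = 1 - 42/(18^3 - 18) = 0.992776. Corrected H = 3.446053 / 0.992776 = 3.471128.
Step 5: Under H0, H ~ chi^2(3); p-value = 0.324526.
Step 6: alpha = 0.1. fail to reject H0.

H = 3.4711, df = 3, p = 0.324526, fail to reject H0.


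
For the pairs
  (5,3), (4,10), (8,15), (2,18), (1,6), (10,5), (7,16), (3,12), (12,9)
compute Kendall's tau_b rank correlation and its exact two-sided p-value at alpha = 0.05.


Step 1: Enumerate the 36 unordered pairs (i,j) with i<j and classify each by sign(x_j-x_i) * sign(y_j-y_i).
  (1,2):dx=-1,dy=+7->D; (1,3):dx=+3,dy=+12->C; (1,4):dx=-3,dy=+15->D; (1,5):dx=-4,dy=+3->D
  (1,6):dx=+5,dy=+2->C; (1,7):dx=+2,dy=+13->C; (1,8):dx=-2,dy=+9->D; (1,9):dx=+7,dy=+6->C
  (2,3):dx=+4,dy=+5->C; (2,4):dx=-2,dy=+8->D; (2,5):dx=-3,dy=-4->C; (2,6):dx=+6,dy=-5->D
  (2,7):dx=+3,dy=+6->C; (2,8):dx=-1,dy=+2->D; (2,9):dx=+8,dy=-1->D; (3,4):dx=-6,dy=+3->D
  (3,5):dx=-7,dy=-9->C; (3,6):dx=+2,dy=-10->D; (3,7):dx=-1,dy=+1->D; (3,8):dx=-5,dy=-3->C
  (3,9):dx=+4,dy=-6->D; (4,5):dx=-1,dy=-12->C; (4,6):dx=+8,dy=-13->D; (4,7):dx=+5,dy=-2->D
  (4,8):dx=+1,dy=-6->D; (4,9):dx=+10,dy=-9->D; (5,6):dx=+9,dy=-1->D; (5,7):dx=+6,dy=+10->C
  (5,8):dx=+2,dy=+6->C; (5,9):dx=+11,dy=+3->C; (6,7):dx=-3,dy=+11->D; (6,8):dx=-7,dy=+7->D
  (6,9):dx=+2,dy=+4->C; (7,8):dx=-4,dy=-4->C; (7,9):dx=+5,dy=-7->D; (8,9):dx=+9,dy=-3->D
Step 2: C = 15, D = 21, total pairs = 36.
Step 3: tau = (C - D)/(n(n-1)/2) = (15 - 21)/36 = -0.166667.
Step 4: Exact two-sided p-value (enumerate n! = 362880 permutations of y under H0): p = 0.612202.
Step 5: alpha = 0.05. fail to reject H0.

tau_b = -0.1667 (C=15, D=21), p = 0.612202, fail to reject H0.


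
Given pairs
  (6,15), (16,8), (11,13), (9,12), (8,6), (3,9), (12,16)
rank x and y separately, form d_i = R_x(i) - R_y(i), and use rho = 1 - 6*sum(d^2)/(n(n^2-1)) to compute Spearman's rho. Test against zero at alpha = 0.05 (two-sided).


Step 1: Rank x and y separately (midranks; no ties here).
rank(x): 6->2, 16->7, 11->5, 9->4, 8->3, 3->1, 12->6
rank(y): 15->6, 8->2, 13->5, 12->4, 6->1, 9->3, 16->7
Step 2: d_i = R_x(i) - R_y(i); compute d_i^2.
  (2-6)^2=16, (7-2)^2=25, (5-5)^2=0, (4-4)^2=0, (3-1)^2=4, (1-3)^2=4, (6-7)^2=1
sum(d^2) = 50.
Step 3: rho = 1 - 6*50 / (7*(7^2 - 1)) = 1 - 300/336 = 0.107143.
Step 4: Under H0, t = rho * sqrt((n-2)/(1-rho^2)) = 0.2410 ~ t(5).
Step 5: Two-sided p-value from the t-distribution with 5 df = 0.819151.
Step 6: alpha = 0.05. fail to reject H0.

rho = 0.1071, p = 0.819151, fail to reject H0 at alpha = 0.05.


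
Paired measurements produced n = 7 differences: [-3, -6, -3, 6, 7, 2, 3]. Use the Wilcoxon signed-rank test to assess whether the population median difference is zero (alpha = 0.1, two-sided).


Step 1: Drop any zero differences (none here) and take |d_i|.
|d| = [3, 6, 3, 6, 7, 2, 3]
Step 2: Midrank |d_i| (ties get averaged ranks).
ranks: |3|->3, |6|->5.5, |3|->3, |6|->5.5, |7|->7, |2|->1, |3|->3
Step 3: Attach original signs; sum ranks with positive sign and with negative sign.
W+ = 5.5 + 7 + 1 + 3 = 16.5
W- = 3 + 5.5 + 3 = 11.5
(Check: W+ + W- = 28 should equal n(n+1)/2 = 28.)
Step 4: Test statistic W = min(W+, W-) = 11.5.
Step 5: Ties in |d|, so use the tie-corrected normal approximation.
        E[W] = n(n+1)/4 = 7*8/4 = 14.
        Tie groups: |d|=3 (t=3), |d|=6 (t=2); sum(t^3 - t) = 30.
        Var[W] = n(n+1)(2n+1)/24 - sum(t^3-t)/48 = 840/24 - 30/48 = 34.375.
        z = (W - E[W]) / sqrt(Var[W]) = (11.5 - 14) / 5.8630 = -0.4264.
        Two-sided p = 2*Phi(z) = 0.669815.
Step 6: alpha = 0.1. fail to reject H0.

W+ = 16.5, W- = 11.5, W = min = 11.5, p = 0.669815, fail to reject H0.


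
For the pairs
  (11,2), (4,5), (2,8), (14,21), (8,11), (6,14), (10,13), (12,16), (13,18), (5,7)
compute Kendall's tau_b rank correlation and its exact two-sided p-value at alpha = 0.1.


Step 1: Enumerate the 45 unordered pairs (i,j) with i<j and classify each by sign(x_j-x_i) * sign(y_j-y_i).
  (1,2):dx=-7,dy=+3->D; (1,3):dx=-9,dy=+6->D; (1,4):dx=+3,dy=+19->C; (1,5):dx=-3,dy=+9->D
  (1,6):dx=-5,dy=+12->D; (1,7):dx=-1,dy=+11->D; (1,8):dx=+1,dy=+14->C; (1,9):dx=+2,dy=+16->C
  (1,10):dx=-6,dy=+5->D; (2,3):dx=-2,dy=+3->D; (2,4):dx=+10,dy=+16->C; (2,5):dx=+4,dy=+6->C
  (2,6):dx=+2,dy=+9->C; (2,7):dx=+6,dy=+8->C; (2,8):dx=+8,dy=+11->C; (2,9):dx=+9,dy=+13->C
  (2,10):dx=+1,dy=+2->C; (3,4):dx=+12,dy=+13->C; (3,5):dx=+6,dy=+3->C; (3,6):dx=+4,dy=+6->C
  (3,7):dx=+8,dy=+5->C; (3,8):dx=+10,dy=+8->C; (3,9):dx=+11,dy=+10->C; (3,10):dx=+3,dy=-1->D
  (4,5):dx=-6,dy=-10->C; (4,6):dx=-8,dy=-7->C; (4,7):dx=-4,dy=-8->C; (4,8):dx=-2,dy=-5->C
  (4,9):dx=-1,dy=-3->C; (4,10):dx=-9,dy=-14->C; (5,6):dx=-2,dy=+3->D; (5,7):dx=+2,dy=+2->C
  (5,8):dx=+4,dy=+5->C; (5,9):dx=+5,dy=+7->C; (5,10):dx=-3,dy=-4->C; (6,7):dx=+4,dy=-1->D
  (6,8):dx=+6,dy=+2->C; (6,9):dx=+7,dy=+4->C; (6,10):dx=-1,dy=-7->C; (7,8):dx=+2,dy=+3->C
  (7,9):dx=+3,dy=+5->C; (7,10):dx=-5,dy=-6->C; (8,9):dx=+1,dy=+2->C; (8,10):dx=-7,dy=-9->C
  (9,10):dx=-8,dy=-11->C
Step 2: C = 35, D = 10, total pairs = 45.
Step 3: tau = (C - D)/(n(n-1)/2) = (35 - 10)/45 = 0.555556.
Step 4: Exact two-sided p-value (enumerate n! = 3628800 permutations of y under H0): p = 0.028609.
Step 5: alpha = 0.1. reject H0.

tau_b = 0.5556 (C=35, D=10), p = 0.028609, reject H0.


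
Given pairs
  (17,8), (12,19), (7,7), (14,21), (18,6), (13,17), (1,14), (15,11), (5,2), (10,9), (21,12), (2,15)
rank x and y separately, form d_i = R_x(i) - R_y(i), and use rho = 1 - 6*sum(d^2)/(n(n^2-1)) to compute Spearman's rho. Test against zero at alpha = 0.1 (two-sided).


Step 1: Rank x and y separately (midranks; no ties here).
rank(x): 17->10, 12->6, 7->4, 14->8, 18->11, 13->7, 1->1, 15->9, 5->3, 10->5, 21->12, 2->2
rank(y): 8->4, 19->11, 7->3, 21->12, 6->2, 17->10, 14->8, 11->6, 2->1, 9->5, 12->7, 15->9
Step 2: d_i = R_x(i) - R_y(i); compute d_i^2.
  (10-4)^2=36, (6-11)^2=25, (4-3)^2=1, (8-12)^2=16, (11-2)^2=81, (7-10)^2=9, (1-8)^2=49, (9-6)^2=9, (3-1)^2=4, (5-5)^2=0, (12-7)^2=25, (2-9)^2=49
sum(d^2) = 304.
Step 3: rho = 1 - 6*304 / (12*(12^2 - 1)) = 1 - 1824/1716 = -0.062937.
Step 4: Under H0, t = rho * sqrt((n-2)/(1-rho^2)) = -0.1994 ~ t(10).
Step 5: Two-sided p-value from the t-distribution with 10 df = 0.845931.
Step 6: alpha = 0.1. fail to reject H0.

rho = -0.0629, p = 0.845931, fail to reject H0 at alpha = 0.1.


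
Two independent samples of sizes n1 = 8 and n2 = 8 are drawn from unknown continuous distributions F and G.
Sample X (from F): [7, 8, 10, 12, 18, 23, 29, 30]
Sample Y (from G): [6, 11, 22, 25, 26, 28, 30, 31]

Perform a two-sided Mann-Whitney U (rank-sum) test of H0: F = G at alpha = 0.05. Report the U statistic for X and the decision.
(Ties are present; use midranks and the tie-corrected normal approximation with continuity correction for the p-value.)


Step 1: Combine and sort all 16 observations; assign midranks.
sorted (value, group): (6,Y), (7,X), (8,X), (10,X), (11,Y), (12,X), (18,X), (22,Y), (23,X), (25,Y), (26,Y), (28,Y), (29,X), (30,X), (30,Y), (31,Y)
ranks: 6->1, 7->2, 8->3, 10->4, 11->5, 12->6, 18->7, 22->8, 23->9, 25->10, 26->11, 28->12, 29->13, 30->14.5, 30->14.5, 31->16
Step 2: Rank sum for X: R1 = 2 + 3 + 4 + 6 + 7 + 9 + 13 + 14.5 = 58.5.
Step 3: U_X = R1 - n1(n1+1)/2 = 58.5 - 8*9/2 = 58.5 - 36 = 22.5.
       U_Y = n1*n2 - U_X = 64 - 22.5 = 41.5.
Step 4: Ties are present, so use the tie-corrected normal approximation (with continuity correction) for the p-value.
Step 5: p-value = 0.344207; compare to alpha = 0.05. fail to reject H0.

U_X = 22.5, p = 0.344207, fail to reject H0 at alpha = 0.05.


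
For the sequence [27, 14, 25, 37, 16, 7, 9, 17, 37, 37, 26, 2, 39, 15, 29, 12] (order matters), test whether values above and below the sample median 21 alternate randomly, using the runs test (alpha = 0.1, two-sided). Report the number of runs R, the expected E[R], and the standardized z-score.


Step 1: Compute median = 21; label A = above, B = below.
Labels in order: ABAABBBBAAABABAB  (n_A = 8, n_B = 8)
Step 2: Count runs R = 10.
Step 3: Under H0 (random ordering), E[R] = 2*n_A*n_B/(n_A+n_B) + 1 = 2*8*8/16 + 1 = 9.0000.
        Var[R] = 2*n_A*n_B*(2*n_A*n_B - n_A - n_B) / ((n_A+n_B)^2 * (n_A+n_B-1)) = 14336/3840 = 3.7333.
        SD[R] = 1.9322.
Step 4: Continuity-corrected z = (R - 0.5 - E[R]) / SD[R] = (10 - 0.5 - 9.0000) / 1.9322 = 0.2588.
Step 5: Two-sided p-value via normal approximation = 2*(1 - Phi(|z|)) = 0.795809.
Step 6: alpha = 0.1. fail to reject H0.

R = 10, z = 0.2588, p = 0.795809, fail to reject H0.


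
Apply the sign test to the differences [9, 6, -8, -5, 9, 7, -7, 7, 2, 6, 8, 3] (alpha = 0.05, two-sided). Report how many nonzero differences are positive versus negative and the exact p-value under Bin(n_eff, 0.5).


Step 1: Discard zero differences. Original n = 12; n_eff = number of nonzero differences = 12.
Nonzero differences (with sign): +9, +6, -8, -5, +9, +7, -7, +7, +2, +6, +8, +3
Step 2: Count signs: positive = 9, negative = 3.
Step 3: Under H0: P(positive) = 0.5, so the number of positives S ~ Bin(12, 0.5).
Step 4: Two-sided exact p-value = sum of Bin(12,0.5) probabilities at or below the observed probability = 0.145996.
Step 5: alpha = 0.05. fail to reject H0.

n_eff = 12, pos = 9, neg = 3, p = 0.145996, fail to reject H0.


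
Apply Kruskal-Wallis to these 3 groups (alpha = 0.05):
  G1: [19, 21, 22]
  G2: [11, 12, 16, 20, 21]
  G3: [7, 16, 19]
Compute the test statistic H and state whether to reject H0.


Step 1: Combine all N = 11 observations and assign midranks.
sorted (value, group, rank): (7,G3,1), (11,G2,2), (12,G2,3), (16,G2,4.5), (16,G3,4.5), (19,G1,6.5), (19,G3,6.5), (20,G2,8), (21,G1,9.5), (21,G2,9.5), (22,G1,11)
Step 2: Sum ranks within each group.
R_1 = 27 (n_1 = 3)
R_2 = 27 (n_2 = 5)
R_3 = 12 (n_3 = 3)
Step 3: H = 12/(N(N+1)) * sum(R_i^2/n_i) - 3(N+1)
     = 12/(11*12) * (27^2/3 + 27^2/5 + 12^2/3) - 3*12
     = 0.090909 * 436.8 - 36
     = 3.709091.
Step 4: Ties present; correction factor C = 1 - 18/(11^3 - 11) = 0.986364. Corrected H = 3.709091 / 0.986364 = 3.760369.
Step 5: Under H0, H ~ chi^2(2); p-value = 0.152562.
Step 6: alpha = 0.05. fail to reject H0.

H = 3.7604, df = 2, p = 0.152562, fail to reject H0.


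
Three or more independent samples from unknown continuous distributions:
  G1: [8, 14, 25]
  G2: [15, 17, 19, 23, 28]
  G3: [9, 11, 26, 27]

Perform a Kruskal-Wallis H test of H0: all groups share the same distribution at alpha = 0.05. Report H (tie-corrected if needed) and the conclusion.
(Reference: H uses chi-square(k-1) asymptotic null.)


Step 1: Combine all N = 12 observations and assign midranks.
sorted (value, group, rank): (8,G1,1), (9,G3,2), (11,G3,3), (14,G1,4), (15,G2,5), (17,G2,6), (19,G2,7), (23,G2,8), (25,G1,9), (26,G3,10), (27,G3,11), (28,G2,12)
Step 2: Sum ranks within each group.
R_1 = 14 (n_1 = 3)
R_2 = 38 (n_2 = 5)
R_3 = 26 (n_3 = 4)
Step 3: H = 12/(N(N+1)) * sum(R_i^2/n_i) - 3(N+1)
     = 12/(12*13) * (14^2/3 + 38^2/5 + 26^2/4) - 3*13
     = 0.076923 * 523.133 - 39
     = 1.241026.
Step 4: No ties, so H is used without correction.
Step 5: Under H0, H ~ chi^2(2); p-value = 0.537669.
Step 6: alpha = 0.05. fail to reject H0.

H = 1.2410, df = 2, p = 0.537669, fail to reject H0.


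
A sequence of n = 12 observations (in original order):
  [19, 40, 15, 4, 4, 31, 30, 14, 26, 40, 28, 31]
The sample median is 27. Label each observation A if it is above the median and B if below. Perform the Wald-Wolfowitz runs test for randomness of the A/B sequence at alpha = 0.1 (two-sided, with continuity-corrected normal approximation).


Step 1: Compute median = 27; label A = above, B = below.
Labels in order: BABBBAABBAAA  (n_A = 6, n_B = 6)
Step 2: Count runs R = 6.
Step 3: Under H0 (random ordering), E[R] = 2*n_A*n_B/(n_A+n_B) + 1 = 2*6*6/12 + 1 = 7.0000.
        Var[R] = 2*n_A*n_B*(2*n_A*n_B - n_A - n_B) / ((n_A+n_B)^2 * (n_A+n_B-1)) = 4320/1584 = 2.7273.
        SD[R] = 1.6514.
Step 4: Continuity-corrected z = (R + 0.5 - E[R]) / SD[R] = (6 + 0.5 - 7.0000) / 1.6514 = -0.3028.
Step 5: Two-sided p-value via normal approximation = 2*(1 - Phi(|z|)) = 0.762069.
Step 6: alpha = 0.1. fail to reject H0.

R = 6, z = -0.3028, p = 0.762069, fail to reject H0.


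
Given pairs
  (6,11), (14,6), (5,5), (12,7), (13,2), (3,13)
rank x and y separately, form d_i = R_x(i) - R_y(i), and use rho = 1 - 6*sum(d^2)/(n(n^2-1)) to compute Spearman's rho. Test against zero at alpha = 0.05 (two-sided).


Step 1: Rank x and y separately (midranks; no ties here).
rank(x): 6->3, 14->6, 5->2, 12->4, 13->5, 3->1
rank(y): 11->5, 6->3, 5->2, 7->4, 2->1, 13->6
Step 2: d_i = R_x(i) - R_y(i); compute d_i^2.
  (3-5)^2=4, (6-3)^2=9, (2-2)^2=0, (4-4)^2=0, (5-1)^2=16, (1-6)^2=25
sum(d^2) = 54.
Step 3: rho = 1 - 6*54 / (6*(6^2 - 1)) = 1 - 324/210 = -0.542857.
Step 4: Under H0, t = rho * sqrt((n-2)/(1-rho^2)) = -1.2928 ~ t(4).
Step 5: Two-sided p-value from the t-distribution with 4 df = 0.265703.
Step 6: alpha = 0.05. fail to reject H0.

rho = -0.5429, p = 0.265703, fail to reject H0 at alpha = 0.05.


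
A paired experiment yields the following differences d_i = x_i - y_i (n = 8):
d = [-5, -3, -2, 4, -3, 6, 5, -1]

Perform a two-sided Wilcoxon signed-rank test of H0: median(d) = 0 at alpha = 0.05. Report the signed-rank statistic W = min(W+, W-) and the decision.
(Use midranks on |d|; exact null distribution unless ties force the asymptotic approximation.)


Step 1: Drop any zero differences (none here) and take |d_i|.
|d| = [5, 3, 2, 4, 3, 6, 5, 1]
Step 2: Midrank |d_i| (ties get averaged ranks).
ranks: |5|->6.5, |3|->3.5, |2|->2, |4|->5, |3|->3.5, |6|->8, |5|->6.5, |1|->1
Step 3: Attach original signs; sum ranks with positive sign and with negative sign.
W+ = 5 + 8 + 6.5 = 19.5
W- = 6.5 + 3.5 + 2 + 3.5 + 1 = 16.5
(Check: W+ + W- = 36 should equal n(n+1)/2 = 36.)
Step 4: Test statistic W = min(W+, W-) = 16.5.
Step 5: Ties in |d|, so use the tie-corrected normal approximation.
        E[W] = n(n+1)/4 = 8*9/4 = 18.
        Tie groups: |d|=3 (t=2), |d|=5 (t=2); sum(t^3 - t) = 12.
        Var[W] = n(n+1)(2n+1)/24 - sum(t^3-t)/48 = 1224/24 - 12/48 = 50.75.
        z = (W - E[W]) / sqrt(Var[W]) = (16.5 - 18) / 7.1239 = -0.2106.
        Two-sided p = 2*Phi(z) = 0.833232.
Step 6: alpha = 0.05. fail to reject H0.

W+ = 19.5, W- = 16.5, W = min = 16.5, p = 0.833232, fail to reject H0.


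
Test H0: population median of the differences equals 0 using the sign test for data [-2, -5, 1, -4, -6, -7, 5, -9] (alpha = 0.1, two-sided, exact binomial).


Step 1: Discard zero differences. Original n = 8; n_eff = number of nonzero differences = 8.
Nonzero differences (with sign): -2, -5, +1, -4, -6, -7, +5, -9
Step 2: Count signs: positive = 2, negative = 6.
Step 3: Under H0: P(positive) = 0.5, so the number of positives S ~ Bin(8, 0.5).
Step 4: Two-sided exact p-value = sum of Bin(8,0.5) probabilities at or below the observed probability = 0.289062.
Step 5: alpha = 0.1. fail to reject H0.

n_eff = 8, pos = 2, neg = 6, p = 0.289062, fail to reject H0.


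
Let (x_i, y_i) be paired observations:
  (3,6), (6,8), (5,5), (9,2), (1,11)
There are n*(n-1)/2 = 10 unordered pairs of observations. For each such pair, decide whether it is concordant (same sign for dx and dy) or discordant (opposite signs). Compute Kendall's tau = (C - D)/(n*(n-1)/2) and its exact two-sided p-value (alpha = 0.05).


Step 1: Enumerate the 10 unordered pairs (i,j) with i<j and classify each by sign(x_j-x_i) * sign(y_j-y_i).
  (1,2):dx=+3,dy=+2->C; (1,3):dx=+2,dy=-1->D; (1,4):dx=+6,dy=-4->D; (1,5):dx=-2,dy=+5->D
  (2,3):dx=-1,dy=-3->C; (2,4):dx=+3,dy=-6->D; (2,5):dx=-5,dy=+3->D; (3,4):dx=+4,dy=-3->D
  (3,5):dx=-4,dy=+6->D; (4,5):dx=-8,dy=+9->D
Step 2: C = 2, D = 8, total pairs = 10.
Step 3: tau = (C - D)/(n(n-1)/2) = (2 - 8)/10 = -0.600000.
Step 4: Exact two-sided p-value (enumerate n! = 120 permutations of y under H0): p = 0.233333.
Step 5: alpha = 0.05. fail to reject H0.

tau_b = -0.6000 (C=2, D=8), p = 0.233333, fail to reject H0.


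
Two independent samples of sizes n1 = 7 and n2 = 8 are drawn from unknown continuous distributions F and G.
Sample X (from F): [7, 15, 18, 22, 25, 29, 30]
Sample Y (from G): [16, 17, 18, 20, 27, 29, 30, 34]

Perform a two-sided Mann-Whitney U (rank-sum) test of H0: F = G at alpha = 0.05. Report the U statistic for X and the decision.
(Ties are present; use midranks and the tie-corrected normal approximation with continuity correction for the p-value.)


Step 1: Combine and sort all 15 observations; assign midranks.
sorted (value, group): (7,X), (15,X), (16,Y), (17,Y), (18,X), (18,Y), (20,Y), (22,X), (25,X), (27,Y), (29,X), (29,Y), (30,X), (30,Y), (34,Y)
ranks: 7->1, 15->2, 16->3, 17->4, 18->5.5, 18->5.5, 20->7, 22->8, 25->9, 27->10, 29->11.5, 29->11.5, 30->13.5, 30->13.5, 34->15
Step 2: Rank sum for X: R1 = 1 + 2 + 5.5 + 8 + 9 + 11.5 + 13.5 = 50.5.
Step 3: U_X = R1 - n1(n1+1)/2 = 50.5 - 7*8/2 = 50.5 - 28 = 22.5.
       U_Y = n1*n2 - U_X = 56 - 22.5 = 33.5.
Step 4: Ties are present, so use the tie-corrected normal approximation (with continuity correction) for the p-value.
Step 5: p-value = 0.561784; compare to alpha = 0.05. fail to reject H0.

U_X = 22.5, p = 0.561784, fail to reject H0 at alpha = 0.05.
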